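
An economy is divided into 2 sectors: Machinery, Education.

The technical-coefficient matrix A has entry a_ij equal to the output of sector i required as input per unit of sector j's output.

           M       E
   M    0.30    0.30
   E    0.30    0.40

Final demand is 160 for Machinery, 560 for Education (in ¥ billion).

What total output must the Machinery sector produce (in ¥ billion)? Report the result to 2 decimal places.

x_M = 800.00

I − A =
  [   0.70    -0.30]
  [  -0.30     0.60]
det(I−A) = (0.70)(0.60) − (-0.30)(-0.30) = 0.3300
adj(I−A) = [[0.60, 0.30], [0.30, 0.70]]
(I − A)⁻¹ = adj(I−A) / det(I−A) ≈
  [   1.8182     0.9091]
  [   0.9091     2.1212]
x = (I − A)⁻¹ d = adj(I−A)·d / det(I−A), with det(I−A) = 0.3300:
  x_M = (0.60·160 + 0.30·560) / 0.3300 = 264.00 / 0.3300 = 800.00
  x_E = (0.30·160 + 0.70·560) / 0.3300 = 440.00 / 0.3300 ≈ 1333.33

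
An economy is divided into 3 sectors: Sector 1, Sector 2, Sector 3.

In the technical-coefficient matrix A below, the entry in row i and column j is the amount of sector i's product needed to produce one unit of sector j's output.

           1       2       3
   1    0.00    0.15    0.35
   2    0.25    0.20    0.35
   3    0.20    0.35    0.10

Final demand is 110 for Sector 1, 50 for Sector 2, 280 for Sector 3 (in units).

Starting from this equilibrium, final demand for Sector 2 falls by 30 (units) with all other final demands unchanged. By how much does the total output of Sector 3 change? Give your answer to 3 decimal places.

I − A =
  [   1.00    -0.15    -0.35]
  [  -0.25     0.80    -0.35]
  [  -0.20    -0.35     0.90]
Cofactors of I−A, C_ij = (−1)^(i+j)·(minor ij) (rows/columns in the sector order above):
  C_11 = (0.80)(0.90) − (-0.35)(-0.35) = 0.5975
  C_12 = −[(-0.25)(0.90) − (-0.35)(-0.20)] = 0.2950
  C_13 = (-0.25)(-0.35) − (0.80)(-0.20) = 0.2475
  C_21 = −[(-0.15)(0.90) − (-0.35)(-0.35)] = 0.2575
  C_22 = (1.00)(0.90) − (-0.35)(-0.20) = 0.8300
  C_23 = −[(1.00)(-0.35) − (-0.15)(-0.20)] = 0.3800
  C_31 = (-0.15)(-0.35) − (-0.35)(0.80) = 0.3325
  C_32 = −[(1.00)(-0.35) − (-0.35)(-0.25)] = 0.4375
  C_33 = (1.00)(0.80) − (-0.15)(-0.25) = 0.7625
det(I−A) = Σ_j (I−A)_1j·C_1j = (1.00)(0.5975) + (-0.15)(0.2950) + (-0.35)(0.2475) = 0.466625
adj(I−A) = Cᵀ =
  [ 0.5975   0.2575   0.3325]
  [ 0.2950   0.8300   0.4375]
  [ 0.2475   0.3800   0.7625]
(I − A)⁻¹ = adj(I−A) / det(I−A) ≈
  [   1.2805     0.5518     0.7126]
  [   0.6322     1.7787     0.9376]
  [   0.5304     0.8144     1.6341]
Δx = (I − A)⁻¹ Δd with Δd having -30 in the Sector 2 component and 0 elsewhere.
So Δx_3 = L_32 · (-30), where L_32 = adj(I−A)_32 / det(I−A) = 0.3800 / 0.466625.
Δx_3 = 0.3800 × (-30) / 0.466625 = -11.40 / 0.466625 ≈ -24.431.

Δx_3 = -24.431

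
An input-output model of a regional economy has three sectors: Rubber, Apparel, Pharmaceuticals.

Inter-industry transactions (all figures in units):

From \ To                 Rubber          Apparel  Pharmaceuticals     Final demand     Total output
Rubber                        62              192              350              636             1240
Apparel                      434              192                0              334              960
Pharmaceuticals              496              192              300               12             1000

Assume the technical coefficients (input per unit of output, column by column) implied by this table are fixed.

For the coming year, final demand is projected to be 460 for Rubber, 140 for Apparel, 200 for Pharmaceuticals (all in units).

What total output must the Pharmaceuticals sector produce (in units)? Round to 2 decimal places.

x_P = 1025.11

Technical coefficients a_ij = z_ij / X_j:
  a_RR = 62/1240 = 0.05, a_AR = 434/1240 = 0.35, a_PR = 496/1240 = 0.40
  a_RA = 192/960 = 0.20, a_AA = 192/960 = 0.20, a_PA = 192/960 = 0.20
  a_RP = 350/1000 = 0.35, a_AP = 0/1000 = 0.00, a_PP = 300/1000 = 0.30
I − A =
  [   0.95    -0.20    -0.35]
  [  -0.35     0.80     0.00]
  [  -0.40    -0.20     0.70]
Cofactors of I−A, C_ij = (−1)^(i+j)·(minor ij) (rows/columns in the sector order above):
  C_11 = (0.80)(0.70) − (0.00)(-0.20) = 0.5600
  C_12 = −[(-0.35)(0.70) − (0.00)(-0.40)] = 0.2450
  C_13 = (-0.35)(-0.20) − (0.80)(-0.40) = 0.3900
  C_21 = −[(-0.20)(0.70) − (-0.35)(-0.20)] = 0.2100
  C_22 = (0.95)(0.70) − (-0.35)(-0.40) = 0.5250
  C_23 = −[(0.95)(-0.20) − (-0.20)(-0.40)] = 0.2700
  C_31 = (-0.20)(0.00) − (-0.35)(0.80) = 0.2800
  C_32 = −[(0.95)(0.00) − (-0.35)(-0.35)] = 0.1225
  C_33 = (0.95)(0.80) − (-0.20)(-0.35) = 0.6900
det(I−A) = Σ_j (I−A)_1j·C_1j = (0.95)(0.5600) + (-0.20)(0.2450) + (-0.35)(0.3900) = 0.3465
adj(I−A) = Cᵀ =
  [ 0.5600   0.2100   0.2800]
  [ 0.2450   0.5250   0.1225]
  [ 0.3900   0.2700   0.6900]
(I − A)⁻¹ = adj(I−A) / det(I−A) ≈
  [   1.6162     0.6061     0.8081]
  [   0.7071     1.5152     0.3535]
  [   1.1255     0.7792     1.9913]
x = (I − A)⁻¹ d = adj(I−A)·d / det(I−A), with det(I−A) = 0.3465:
  x_R = (0.5600·460 + 0.2100·140 + 0.2800·200) / 0.3465 = 343.00 / 0.3465 ≈ 989.90
  x_A = (0.2450·460 + 0.5250·140 + 0.1225·200) / 0.3465 = 210.70 / 0.3465 ≈ 608.08
  x_P = (0.3900·460 + 0.2700·140 + 0.6900·200) / 0.3465 = 355.20 / 0.3465 ≈ 1025.11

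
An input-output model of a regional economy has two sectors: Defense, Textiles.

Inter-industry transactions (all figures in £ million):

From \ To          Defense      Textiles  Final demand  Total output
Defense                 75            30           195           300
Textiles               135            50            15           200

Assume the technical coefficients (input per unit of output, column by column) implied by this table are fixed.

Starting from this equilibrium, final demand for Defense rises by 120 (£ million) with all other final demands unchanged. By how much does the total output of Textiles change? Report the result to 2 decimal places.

Δx_T = 109.09

Technical coefficients a_ij = z_ij / X_j:
  a_DD = 75/300 = 0.25, a_TD = 135/300 = 0.45
  a_DT = 30/200 = 0.15, a_TT = 50/200 = 0.25
I − A =
  [   0.75    -0.15]
  [  -0.45     0.75]
det(I−A) = (0.75)(0.75) − (-0.15)(-0.45) = 0.4950
adj(I−A) = [[0.75, 0.15], [0.45, 0.75]]
(I − A)⁻¹ = adj(I−A) / det(I−A) ≈
  [   1.5152     0.3030]
  [   0.9091     1.5152]
Δx = (I − A)⁻¹ Δd with Δd having +120 in the Defense component and 0 elsewhere.
So Δx_T = L_TD · (+120), where L_TD = adj(I−A)_TD / det(I−A) = 0.45 / 0.4950.
Δx_T = 0.45 × (+120) / 0.4950 = 54.00 / 0.4950 ≈ 109.09.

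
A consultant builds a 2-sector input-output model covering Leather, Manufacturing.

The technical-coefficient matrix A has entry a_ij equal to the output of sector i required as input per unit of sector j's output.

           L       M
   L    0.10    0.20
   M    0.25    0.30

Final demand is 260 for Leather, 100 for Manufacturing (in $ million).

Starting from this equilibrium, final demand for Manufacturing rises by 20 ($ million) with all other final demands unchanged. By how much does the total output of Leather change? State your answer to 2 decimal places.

I − A =
  [   0.90    -0.20]
  [  -0.25     0.70]
det(I−A) = (0.90)(0.70) − (-0.20)(-0.25) = 0.5800
adj(I−A) = [[0.70, 0.20], [0.25, 0.90]]
(I − A)⁻¹ = adj(I−A) / det(I−A) ≈
  [   1.2069     0.3448]
  [   0.4310     1.5517]
Δx = (I − A)⁻¹ Δd with Δd having +20 in the Manufacturing component and 0 elsewhere.
So Δx_L = L_LM · (+20), where L_LM = adj(I−A)_LM / det(I−A) = 0.20 / 0.5800.
Δx_L = 0.20 × (+20) / 0.5800 = 4.00 / 0.5800 ≈ 6.90.

Δx_L = 6.90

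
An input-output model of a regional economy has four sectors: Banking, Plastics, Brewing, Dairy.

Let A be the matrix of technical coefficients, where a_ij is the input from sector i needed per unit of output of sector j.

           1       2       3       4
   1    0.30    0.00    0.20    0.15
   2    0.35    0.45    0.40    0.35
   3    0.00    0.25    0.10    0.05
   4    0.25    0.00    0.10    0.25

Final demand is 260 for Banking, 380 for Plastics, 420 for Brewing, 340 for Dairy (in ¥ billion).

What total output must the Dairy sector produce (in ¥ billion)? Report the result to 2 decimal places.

x_4 = 944.04

I − A =
  [   0.70     0.00    -0.20    -0.15]
  [  -0.35     0.55    -0.40    -0.35]
  [   0.00    -0.25     0.90    -0.05]
  [  -0.25     0.00    -0.10     0.75]
Compute the cofactors C_ij = (−1)^(i+j)·(3×3 minor ij) of I−A; the adjugate is their transpose:
adj(I−A) = Cᵀ =
  [ 0.284750   0.041250   0.090750   0.082250]
  [ 0.318250   0.432750   0.294750   0.285250]
  [ 0.094375   0.121875   0.268125   0.093625]
  [ 0.107500   0.030000   0.066000   0.259000]
det(I−A) = Σ_j (I−A)_1j·C_1j = (0.70)(0.284750) + (0.00)(0.318250) + (-0.20)(0.094375) + (-0.15)(0.107500) = 0.164325
(I − A)⁻¹ = adj(I−A) / det(I−A) ≈
  [   1.7328     0.2510     0.5523     0.5005]
  [   1.9367     2.6335     1.7937     1.7359]
  [   0.5743     0.7417     1.6317     0.5698]
  [   0.6542     0.1826     0.4016     1.5761]
x = (I − A)⁻¹ d = adj(I−A)·d / det(I−A), with det(I−A) = 0.164325:
  x_1 = (0.284750·260 + 0.041250·380 + 0.090750·420 + 0.082250·340) / 0.164325 = 155.79 / 0.164325 ≈ 948.06
  x_2 = (0.318250·260 + 0.432750·380 + 0.294750·420 + 0.285250·340) / 0.164325 = 467.97 / 0.164325 ≈ 2847.83
  x_3 = (0.094375·260 + 0.121875·380 + 0.268125·420 + 0.093625·340) / 0.164325 = 215.295 / 0.164325 ≈ 1310.18
  x_4 = (0.107500·260 + 0.030000·380 + 0.066000·420 + 0.259000·340) / 0.164325 = 155.13 / 0.164325 ≈ 944.04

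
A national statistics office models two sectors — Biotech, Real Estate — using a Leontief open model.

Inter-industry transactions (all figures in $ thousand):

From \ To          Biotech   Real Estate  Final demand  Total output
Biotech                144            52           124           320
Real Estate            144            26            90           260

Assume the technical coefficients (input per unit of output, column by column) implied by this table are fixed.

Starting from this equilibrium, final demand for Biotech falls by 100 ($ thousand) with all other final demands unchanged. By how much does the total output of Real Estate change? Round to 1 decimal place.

Technical coefficients a_ij = z_ij / X_j:
  a_11 = 144/320 = 0.45, a_21 = 144/320 = 0.45
  a_12 = 52/260 = 0.20, a_22 = 26/260 = 0.10
I − A =
  [   0.55    -0.20]
  [  -0.45     0.90]
det(I−A) = (0.55)(0.90) − (-0.20)(-0.45) = 0.4050
adj(I−A) = [[0.90, 0.20], [0.45, 0.55]]
(I − A)⁻¹ = adj(I−A) / det(I−A) ≈
  [   2.2222     0.4938]
  [   1.1111     1.3580]
Δx = (I − A)⁻¹ Δd with Δd having -100 in the Biotech component and 0 elsewhere.
So Δx_2 = L_21 · (-100), where L_21 = adj(I−A)_21 / det(I−A) = 0.45 / 0.4050.
Δx_2 = 0.45 × (-100) / 0.4050 = -45.00 / 0.4050 ≈ -111.1.

Δx_2 = -111.1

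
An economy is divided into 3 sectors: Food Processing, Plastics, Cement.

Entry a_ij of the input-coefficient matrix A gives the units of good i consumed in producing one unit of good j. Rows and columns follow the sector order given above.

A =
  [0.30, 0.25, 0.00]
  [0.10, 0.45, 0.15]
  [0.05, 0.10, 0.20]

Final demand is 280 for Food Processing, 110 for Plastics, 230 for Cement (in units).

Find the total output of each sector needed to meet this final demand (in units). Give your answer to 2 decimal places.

x_1 = 542.86, x_2 = 400.00, x_3 = 371.43

I − A =
  [   0.70    -0.25     0.00]
  [  -0.10     0.55    -0.15]
  [  -0.05    -0.10     0.80]
Cofactors of I−A, C_ij = (−1)^(i+j)·(minor ij) (rows/columns in the sector order above):
  C_11 = (0.55)(0.80) − (-0.15)(-0.10) = 0.4250
  C_12 = −[(-0.10)(0.80) − (-0.15)(-0.05)] = 0.0875
  C_13 = (-0.10)(-0.10) − (0.55)(-0.05) = 0.0375
  C_21 = −[(-0.25)(0.80) − (0.00)(-0.10)] = 0.2000
  C_22 = (0.70)(0.80) − (0.00)(-0.05) = 0.5600
  C_23 = −[(0.70)(-0.10) − (-0.25)(-0.05)] = 0.0825
  C_31 = (-0.25)(-0.15) − (0.00)(0.55) = 0.0375
  C_32 = −[(0.70)(-0.15) − (0.00)(-0.10)] = 0.1050
  C_33 = (0.70)(0.55) − (-0.25)(-0.10) = 0.3600
det(I−A) = Σ_j (I−A)_1j·C_1j = (0.70)(0.4250) + (-0.25)(0.0875) + (0.00)(0.0375) = 0.275625
adj(I−A) = Cᵀ =
  [ 0.4250   0.2000   0.0375]
  [ 0.0875   0.5600   0.1050]
  [ 0.0375   0.0825   0.3600]
(I − A)⁻¹ = adj(I−A) / det(I−A) ≈
  [   1.5420     0.7256     0.1361]
  [   0.3175     2.0317     0.3810]
  [   0.1361     0.2993     1.3061]
x = (I − A)⁻¹ d = adj(I−A)·d / det(I−A), with det(I−A) = 0.275625:
  x_1 = (0.4250·280 + 0.2000·110 + 0.0375·230) / 0.275625 = 149.625 / 0.275625 ≈ 542.86
  x_2 = (0.0875·280 + 0.5600·110 + 0.1050·230) / 0.275625 = 110.25 / 0.275625 = 400.00
  x_3 = (0.0375·280 + 0.0825·110 + 0.3600·230) / 0.275625 = 102.375 / 0.275625 ≈ 371.43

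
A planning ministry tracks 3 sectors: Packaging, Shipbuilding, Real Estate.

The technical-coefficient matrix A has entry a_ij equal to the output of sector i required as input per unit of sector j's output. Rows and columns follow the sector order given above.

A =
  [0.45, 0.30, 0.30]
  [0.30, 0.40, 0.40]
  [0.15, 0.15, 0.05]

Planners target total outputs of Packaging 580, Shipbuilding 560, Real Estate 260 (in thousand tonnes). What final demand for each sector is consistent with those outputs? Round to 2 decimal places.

d_1 = 73.00, d_2 = 58.00, d_3 = 76.00

I − A =
  [   0.55    -0.30    -0.30]
  [  -0.30     0.60    -0.40]
  [  -0.15    -0.15     0.95]
d = (I − A) x:
  d_1 = (+0.55)·580 + (-0.30)·560 + (-0.30)·260 = 73.00
  d_2 = (-0.30)·580 + (+0.60)·560 + (-0.40)·260 = 58.00
  d_3 = (-0.15)·580 + (-0.15)·560 + (+0.95)·260 = 76.00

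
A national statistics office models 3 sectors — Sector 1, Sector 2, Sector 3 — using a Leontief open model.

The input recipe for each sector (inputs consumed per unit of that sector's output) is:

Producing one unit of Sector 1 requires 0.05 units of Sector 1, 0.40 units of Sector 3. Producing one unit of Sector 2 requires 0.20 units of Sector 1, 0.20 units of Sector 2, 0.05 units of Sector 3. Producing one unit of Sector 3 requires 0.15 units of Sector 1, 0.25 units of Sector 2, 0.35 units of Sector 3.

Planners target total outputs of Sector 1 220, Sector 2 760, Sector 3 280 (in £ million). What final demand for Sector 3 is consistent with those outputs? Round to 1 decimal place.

d_3 = 56.0

I − A =
  [   0.95    -0.20    -0.15]
  [   0.00     0.80    -0.25]
  [  -0.40    -0.05     0.65]
d = (I − A) x:
  d_1 = (+0.95)·220 + (-0.20)·760 + (-0.15)·280 = 15.0
  d_2 = (+0.00)·220 + (+0.80)·760 + (-0.25)·280 = 538.0
  d_3 = (-0.40)·220 + (-0.05)·760 + (+0.65)·280 = 56.0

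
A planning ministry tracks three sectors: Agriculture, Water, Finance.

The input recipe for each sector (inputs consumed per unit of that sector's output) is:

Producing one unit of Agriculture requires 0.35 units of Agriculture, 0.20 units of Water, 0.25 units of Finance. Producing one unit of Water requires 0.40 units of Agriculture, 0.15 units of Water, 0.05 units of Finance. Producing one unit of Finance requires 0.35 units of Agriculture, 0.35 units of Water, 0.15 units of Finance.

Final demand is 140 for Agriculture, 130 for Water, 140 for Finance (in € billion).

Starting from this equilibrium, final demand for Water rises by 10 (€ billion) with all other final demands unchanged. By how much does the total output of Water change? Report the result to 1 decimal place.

Δx_W = 16.8

I − A =
  [   0.65    -0.40    -0.35]
  [  -0.20     0.85    -0.35]
  [  -0.25    -0.05     0.85]
Cofactors of I−A, C_ij = (−1)^(i+j)·(minor ij) (rows/columns in the sector order above):
  C_11 = (0.85)(0.85) − (-0.35)(-0.05) = 0.7050
  C_12 = −[(-0.20)(0.85) − (-0.35)(-0.25)] = 0.2575
  C_13 = (-0.20)(-0.05) − (0.85)(-0.25) = 0.2225
  C_21 = −[(-0.40)(0.85) − (-0.35)(-0.05)] = 0.3575
  C_22 = (0.65)(0.85) − (-0.35)(-0.25) = 0.4650
  C_23 = −[(0.65)(-0.05) − (-0.40)(-0.25)] = 0.1325
  C_31 = (-0.40)(-0.35) − (-0.35)(0.85) = 0.4375
  C_32 = −[(0.65)(-0.35) − (-0.35)(-0.20)] = 0.2975
  C_33 = (0.65)(0.85) − (-0.40)(-0.20) = 0.4725
det(I−A) = Σ_j (I−A)_1j·C_1j = (0.65)(0.7050) + (-0.40)(0.2575) + (-0.35)(0.2225) = 0.277375
adj(I−A) = Cᵀ =
  [ 0.7050   0.3575   0.4375]
  [ 0.2575   0.4650   0.2975]
  [ 0.2225   0.1325   0.4725]
(I − A)⁻¹ = adj(I−A) / det(I−A) ≈
  [   2.5417     1.2889     1.5773]
  [   0.9283     1.6764     1.0726]
  [   0.8022     0.4777     1.7035]
Δx = (I − A)⁻¹ Δd with Δd having +10 in the Water component and 0 elsewhere.
So Δx_W = L_WW · (+10), where L_WW = adj(I−A)_WW / det(I−A) = 0.4650 / 0.277375.
Δx_W = 0.4650 × (+10) / 0.277375 = 4.65 / 0.277375 ≈ 16.8.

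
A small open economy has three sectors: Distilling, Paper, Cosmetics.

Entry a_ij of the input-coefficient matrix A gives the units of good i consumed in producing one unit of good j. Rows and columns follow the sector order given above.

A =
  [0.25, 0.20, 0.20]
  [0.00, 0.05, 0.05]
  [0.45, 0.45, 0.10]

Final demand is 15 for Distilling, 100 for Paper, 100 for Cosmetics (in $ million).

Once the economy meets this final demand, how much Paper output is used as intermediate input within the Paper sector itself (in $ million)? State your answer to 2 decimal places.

z_22 = 5.86

I − A =
  [   0.75    -0.20    -0.20]
  [   0.00     0.95    -0.05]
  [  -0.45    -0.45     0.90]
Cofactors of I−A, C_ij = (−1)^(i+j)·(minor ij) (rows/columns in the sector order above):
  C_11 = (0.95)(0.90) − (-0.05)(-0.45) = 0.8325
  C_12 = −[(0.00)(0.90) − (-0.05)(-0.45)] = 0.0225
  C_13 = (0.00)(-0.45) − (0.95)(-0.45) = 0.4275
  C_21 = −[(-0.20)(0.90) − (-0.20)(-0.45)] = 0.2700
  C_22 = (0.75)(0.90) − (-0.20)(-0.45) = 0.5850
  C_23 = −[(0.75)(-0.45) − (-0.20)(-0.45)] = 0.4275
  C_31 = (-0.20)(-0.05) − (-0.20)(0.95) = 0.2000
  C_32 = −[(0.75)(-0.05) − (-0.20)(0.00)] = 0.0375
  C_33 = (0.75)(0.95) − (-0.20)(0.00) = 0.7125
det(I−A) = Σ_j (I−A)_1j·C_1j = (0.75)(0.8325) + (-0.20)(0.0225) + (-0.20)(0.4275) = 0.534375
adj(I−A) = Cᵀ =
  [ 0.8325   0.2700   0.2000]
  [ 0.0225   0.5850   0.0375]
  [ 0.4275   0.4275   0.7125]
(I − A)⁻¹ = adj(I−A) / det(I−A) ≈
  [   1.5579     0.5053     0.3743]
  [   0.0421     1.0947     0.0702]
  [   0.8000     0.8000     1.3333]
First solve x = (I − A)⁻¹ d = adj(I−A)·d / det(I−A); in particular x_2 = (0.0225·15 + 0.5850·100 + 0.0375·100) / 0.534375 = 62.5875 / 0.534375 ≈ 117.1228.
Intermediate flow from 2 to 2: z_22 = a_22 · x_2 = 0.05 × 62.5875 / 0.534375 = 3.129375 / 0.534375 ≈ 5.86.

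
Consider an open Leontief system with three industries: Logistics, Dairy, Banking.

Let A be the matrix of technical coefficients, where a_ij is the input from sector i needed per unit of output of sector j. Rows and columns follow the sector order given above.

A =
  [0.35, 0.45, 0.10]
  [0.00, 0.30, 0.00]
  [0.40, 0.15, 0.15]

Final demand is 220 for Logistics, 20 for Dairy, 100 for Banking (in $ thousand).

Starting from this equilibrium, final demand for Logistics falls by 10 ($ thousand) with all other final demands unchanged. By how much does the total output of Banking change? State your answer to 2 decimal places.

Δx_3 = -7.80

I − A =
  [   0.65    -0.45    -0.10]
  [   0.00     0.70     0.00]
  [  -0.40    -0.15     0.85]
Cofactors of I−A, C_ij = (−1)^(i+j)·(minor ij) (rows/columns in the sector order above):
  C_11 = (0.70)(0.85) − (0.00)(-0.15) = 0.5950
  C_12 = −[(0.00)(0.85) − (0.00)(-0.40)] = 0.0000
  C_13 = (0.00)(-0.15) − (0.70)(-0.40) = 0.2800
  C_21 = −[(-0.45)(0.85) − (-0.10)(-0.15)] = 0.3975
  C_22 = (0.65)(0.85) − (-0.10)(-0.40) = 0.5125
  C_23 = −[(0.65)(-0.15) − (-0.45)(-0.40)] = 0.2775
  C_31 = (-0.45)(0.00) − (-0.10)(0.70) = 0.0700
  C_32 = −[(0.65)(0.00) − (-0.10)(0.00)] = 0.0000
  C_33 = (0.65)(0.70) − (-0.45)(0.00) = 0.4550
det(I−A) = Σ_j (I−A)_1j·C_1j = (0.65)(0.5950) + (-0.45)(0.0000) + (-0.10)(0.2800) = 0.35875
adj(I−A) = Cᵀ =
  [ 0.5950   0.3975   0.0700]
  [ 0.0000   0.5125   0.0000]
  [ 0.2800   0.2775   0.4550]
(I − A)⁻¹ = adj(I−A) / det(I−A) ≈
  [   1.6585     1.1080     0.1951]
  [   0.0000     1.4286     0.0000]
  [   0.7805     0.7735     1.2683]
Δx = (I − A)⁻¹ Δd with Δd having -10 in the Logistics component and 0 elsewhere.
So Δx_3 = L_31 · (-10), where L_31 = adj(I−A)_31 / det(I−A) = 0.2800 / 0.35875.
Δx_3 = 0.2800 × (-10) / 0.35875 = -2.80 / 0.35875 ≈ -7.80.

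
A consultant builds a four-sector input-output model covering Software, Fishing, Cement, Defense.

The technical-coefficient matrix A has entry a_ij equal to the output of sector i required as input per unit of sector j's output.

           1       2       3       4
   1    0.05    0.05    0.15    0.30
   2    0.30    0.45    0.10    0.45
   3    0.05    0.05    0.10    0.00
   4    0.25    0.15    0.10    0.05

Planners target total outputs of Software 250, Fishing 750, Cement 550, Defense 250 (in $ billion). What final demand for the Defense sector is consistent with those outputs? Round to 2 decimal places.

d_4 = 7.50

I − A =
  [   0.95    -0.05    -0.15    -0.30]
  [  -0.30     0.55    -0.10    -0.45]
  [  -0.05    -0.05     0.90     0.00]
  [  -0.25    -0.15    -0.10     0.95]
d = (I − A) x:
  d_1 = (+0.95)·250 + (-0.05)·750 + (-0.15)·550 + (-0.30)·250 = 42.50
  d_2 = (-0.30)·250 + (+0.55)·750 + (-0.10)·550 + (-0.45)·250 = 170.00
  d_3 = (-0.05)·250 + (-0.05)·750 + (+0.90)·550 + (+0.00)·250 = 445.00
  d_4 = (-0.25)·250 + (-0.15)·750 + (-0.10)·550 + (+0.95)·250 = 7.50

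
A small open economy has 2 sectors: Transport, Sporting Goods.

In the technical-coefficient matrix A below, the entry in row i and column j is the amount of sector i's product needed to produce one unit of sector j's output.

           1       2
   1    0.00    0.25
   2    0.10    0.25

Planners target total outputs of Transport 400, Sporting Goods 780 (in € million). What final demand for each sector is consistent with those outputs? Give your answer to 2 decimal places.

I − A =
  [   1.00    -0.25]
  [  -0.10     0.75]
d = (I − A) x:
  d_1 = (+1.00)·400 + (-0.25)·780 = 205.00
  d_2 = (-0.10)·400 + (+0.75)·780 = 545.00

d_1 = 205.00, d_2 = 545.00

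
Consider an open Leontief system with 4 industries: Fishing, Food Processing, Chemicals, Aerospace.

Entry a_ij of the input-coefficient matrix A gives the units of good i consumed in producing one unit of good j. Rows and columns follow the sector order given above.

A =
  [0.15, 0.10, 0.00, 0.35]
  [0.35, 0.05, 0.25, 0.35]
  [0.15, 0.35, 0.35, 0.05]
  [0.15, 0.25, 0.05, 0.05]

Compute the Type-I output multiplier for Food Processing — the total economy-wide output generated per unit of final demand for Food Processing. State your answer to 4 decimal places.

I − A =
  [   0.85    -0.10     0.00    -0.35]
  [  -0.35     0.95    -0.25    -0.35]
  [  -0.15    -0.35     0.65    -0.05]
  [  -0.15    -0.25    -0.05     0.95]
Compute the cofactors C_ij = (−1)^(i+j)·(3×3 minor ij) of I−A; the adjugate is their transpose:
adj(I−A) = Cᵀ =
  [ 0.43500   0.12450   0.06400   0.20950]
  [ 0.28950   0.48600   0.20975   0.29675]
  [ 0.26850   0.30300   0.57375   0.24075]
  [ 0.15900   0.16350   0.09550   0.42400]
det(I−A) = Σ_j (I−A)_1j·C_1j = (0.85)(0.43500) + (-0.10)(0.28950) + (0.00)(0.26850) + (-0.35)(0.15900) = 0.28515
(I − A)⁻¹ = adj(I−A) / det(I−A) ≈
  [   1.52551     0.43661     0.22444     0.73470]
  [   1.01526     1.70437     0.73558     1.04068]
  [   0.94161     1.06260     2.01210     0.84429]
  [   0.55760     0.57338     0.33491     1.48694]
The output multiplier for sector j is the column-j sum of the Leontief inverse (I − A)⁻¹ = adj(I−A) / det(I−A).
Column 2 of adj(I−A): (0.12450, 0.48600, 0.30300, 0.16350); det(I−A) = 0.28515.
m_2 = (0.12450 + 0.48600 + 0.30300 + 0.16350) / 0.28515 = 1.077 / 0.28515 ≈ 3.7770.

m_2 = 3.7770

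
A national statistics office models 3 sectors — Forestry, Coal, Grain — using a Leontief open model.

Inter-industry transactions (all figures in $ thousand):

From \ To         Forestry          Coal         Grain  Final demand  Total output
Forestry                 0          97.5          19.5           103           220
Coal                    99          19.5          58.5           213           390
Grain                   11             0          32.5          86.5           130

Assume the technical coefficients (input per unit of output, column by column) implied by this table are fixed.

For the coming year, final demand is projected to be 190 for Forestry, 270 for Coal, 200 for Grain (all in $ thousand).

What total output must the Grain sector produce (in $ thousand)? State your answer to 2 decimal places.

x_3 = 292.34

Technical coefficients a_ij = z_ij / X_j:
  a_11 = 0/220 = 0.00, a_21 = 99/220 = 0.45, a_31 = 11/220 = 0.05
  a_12 = 97.5/390 = 0.25, a_22 = 19.5/390 = 0.05, a_32 = 0/390 = 0.00
  a_13 = 19.5/130 = 0.15, a_23 = 58.5/130 = 0.45, a_33 = 32.5/130 = 0.25
I − A =
  [   1.00    -0.25    -0.15]
  [  -0.45     0.95    -0.45]
  [  -0.05     0.00     0.75]
Cofactors of I−A, C_ij = (−1)^(i+j)·(minor ij) (rows/columns in the sector order above):
  C_11 = (0.95)(0.75) − (-0.45)(0.00) = 0.7125
  C_12 = −[(-0.45)(0.75) − (-0.45)(-0.05)] = 0.3600
  C_13 = (-0.45)(0.00) − (0.95)(-0.05) = 0.0475
  C_21 = −[(-0.25)(0.75) − (-0.15)(0.00)] = 0.1875
  C_22 = (1.00)(0.75) − (-0.15)(-0.05) = 0.7425
  C_23 = −[(1.00)(0.00) − (-0.25)(-0.05)] = 0.0125
  C_31 = (-0.25)(-0.45) − (-0.15)(0.95) = 0.2550
  C_32 = −[(1.00)(-0.45) − (-0.15)(-0.45)] = 0.5175
  C_33 = (1.00)(0.95) − (-0.25)(-0.45) = 0.8375
det(I−A) = Σ_j (I−A)_1j·C_1j = (1.00)(0.7125) + (-0.25)(0.3600) + (-0.15)(0.0475) = 0.615375
adj(I−A) = Cᵀ =
  [ 0.7125   0.1875   0.2550]
  [ 0.3600   0.7425   0.5175]
  [ 0.0475   0.0125   0.8375]
(I − A)⁻¹ = adj(I−A) / det(I−A) ≈
  [   1.1578     0.3047     0.4144]
  [   0.5850     1.2066     0.8410]
  [   0.0772     0.0203     1.3610]
x = (I − A)⁻¹ d = adj(I−A)·d / det(I−A), with det(I−A) = 0.615375:
  x_1 = (0.7125·190 + 0.1875·270 + 0.2550·200) / 0.615375 = 237.00 / 0.615375 ≈ 385.13
  x_2 = (0.3600·190 + 0.7425·270 + 0.5175·200) / 0.615375 = 372.375 / 0.615375 ≈ 605.12
  x_3 = (0.0475·190 + 0.0125·270 + 0.8375·200) / 0.615375 = 179.90 / 0.615375 ≈ 292.34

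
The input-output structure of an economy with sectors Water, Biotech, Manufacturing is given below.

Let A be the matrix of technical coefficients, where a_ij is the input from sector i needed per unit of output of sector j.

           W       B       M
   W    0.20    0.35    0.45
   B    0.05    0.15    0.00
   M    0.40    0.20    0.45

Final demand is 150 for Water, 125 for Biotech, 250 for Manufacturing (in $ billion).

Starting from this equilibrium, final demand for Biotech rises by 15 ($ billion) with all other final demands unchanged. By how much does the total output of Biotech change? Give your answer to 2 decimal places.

Δx_B = 18.85

I − A =
  [   0.80    -0.35    -0.45]
  [  -0.05     0.85     0.00]
  [  -0.40    -0.20     0.55]
Cofactors of I−A, C_ij = (−1)^(i+j)·(minor ij) (rows/columns in the sector order above):
  C_11 = (0.85)(0.55) − (0.00)(-0.20) = 0.4675
  C_12 = −[(-0.05)(0.55) − (0.00)(-0.40)] = 0.0275
  C_13 = (-0.05)(-0.20) − (0.85)(-0.40) = 0.3500
  C_21 = −[(-0.35)(0.55) − (-0.45)(-0.20)] = 0.2825
  C_22 = (0.80)(0.55) − (-0.45)(-0.40) = 0.2600
  C_23 = −[(0.80)(-0.20) − (-0.35)(-0.40)] = 0.3000
  C_31 = (-0.35)(0.00) − (-0.45)(0.85) = 0.3825
  C_32 = −[(0.80)(0.00) − (-0.45)(-0.05)] = 0.0225
  C_33 = (0.80)(0.85) − (-0.35)(-0.05) = 0.6625
det(I−A) = Σ_j (I−A)_1j·C_1j = (0.80)(0.4675) + (-0.35)(0.0275) + (-0.45)(0.3500) = 0.206875
adj(I−A) = Cᵀ =
  [ 0.4675   0.2825   0.3825]
  [ 0.0275   0.2600   0.0225]
  [ 0.3500   0.3000   0.6625]
(I − A)⁻¹ = adj(I−A) / det(I−A) ≈
  [   2.2598     1.3656     1.8489]
  [   0.1329     1.2568     0.1088]
  [   1.6918     1.4502     3.2024]
Δx = (I − A)⁻¹ Δd with Δd having +15 in the Biotech component and 0 elsewhere.
So Δx_B = L_BB · (+15), where L_BB = adj(I−A)_BB / det(I−A) = 0.2600 / 0.206875.
Δx_B = 0.2600 × (+15) / 0.206875 = 3.90 / 0.206875 ≈ 18.85.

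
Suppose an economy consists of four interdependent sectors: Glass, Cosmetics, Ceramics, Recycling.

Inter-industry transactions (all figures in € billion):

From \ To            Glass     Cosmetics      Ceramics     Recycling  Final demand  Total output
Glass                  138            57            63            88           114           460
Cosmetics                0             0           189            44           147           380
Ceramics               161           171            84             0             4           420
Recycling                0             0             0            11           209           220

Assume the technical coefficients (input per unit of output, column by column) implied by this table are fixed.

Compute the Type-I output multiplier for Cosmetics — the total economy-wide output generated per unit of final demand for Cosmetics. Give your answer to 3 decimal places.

Technical coefficients a_ij = z_ij / X_j:
  a_11 = 138/460 = 0.30, a_21 = 0/460 = 0.00, a_31 = 161/460 = 0.35, a_41 = 0/460 = 0.00
  a_12 = 57/380 = 0.15, a_22 = 0/380 = 0.00, a_32 = 171/380 = 0.45, a_42 = 0/380 = 0.00
  a_13 = 63/420 = 0.15, a_23 = 189/420 = 0.45, a_33 = 84/420 = 0.20, a_43 = 0/420 = 0.00
  a_14 = 88/220 = 0.40, a_24 = 44/220 = 0.20, a_34 = 0/220 = 0.00, a_44 = 11/220 = 0.05
I − A =
  [   0.70    -0.15    -0.15    -0.40]
  [   0.00     1.00    -0.45    -0.20]
  [  -0.35    -0.45     0.80     0.00]
  [   0.00     0.00     0.00     0.95]
Compute the cofactors C_ij = (−1)^(i+j)·(3×3 minor ij) of I−A; the adjugate is their transpose:
adj(I−A) = Cᵀ =
  [ 0.567625   0.178125   0.206625   0.276500]
  [ 0.149625   0.482125   0.299250   0.164500]
  [ 0.332500   0.349125   0.665000   0.213500]
  [ 0.000000   0.000000   0.000000   0.342125]
det(I−A) = Σ_j (I−A)_1j·C_1j = (0.70)(0.567625) + (-0.15)(0.149625) + (-0.15)(0.332500) + (-0.40)(0.000000) = 0.32501875
(I − A)⁻¹ = adj(I−A) / det(I−A) ≈
  [   1.7464     0.5480     0.6357     0.8507]
  [   0.4604     1.4834     0.9207     0.5061]
  [   1.0230     1.0742     2.0460     0.6569]
  [   0.0000     0.0000     0.0000     1.0526]
The output multiplier for sector j is the column-j sum of the Leontief inverse (I − A)⁻¹ = adj(I−A) / det(I−A).
Column 2 of adj(I−A): (0.178125, 0.482125, 0.349125, 0.000000); det(I−A) = 0.32501875.
m_2 = (0.178125 + 0.482125 + 0.349125 + 0.000000) / 0.32501875 = 1.009375 / 0.32501875 ≈ 3.106.

m_2 = 3.106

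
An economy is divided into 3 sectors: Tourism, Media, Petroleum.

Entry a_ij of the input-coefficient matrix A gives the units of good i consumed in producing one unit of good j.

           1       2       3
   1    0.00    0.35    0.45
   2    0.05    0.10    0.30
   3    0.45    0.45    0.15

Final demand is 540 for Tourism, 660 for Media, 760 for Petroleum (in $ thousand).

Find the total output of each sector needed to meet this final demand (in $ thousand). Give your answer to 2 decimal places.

x_1 = 2817.04, x_2 = 2046.07, x_3 = 3468.71

I − A =
  [   1.00    -0.35    -0.45]
  [  -0.05     0.90    -0.30]
  [  -0.45    -0.45     0.85]
Cofactors of I−A, C_ij = (−1)^(i+j)·(minor ij) (rows/columns in the sector order above):
  C_11 = (0.90)(0.85) − (-0.30)(-0.45) = 0.6300
  C_12 = −[(-0.05)(0.85) − (-0.30)(-0.45)] = 0.1775
  C_13 = (-0.05)(-0.45) − (0.90)(-0.45) = 0.4275
  C_21 = −[(-0.35)(0.85) − (-0.45)(-0.45)] = 0.5000
  C_22 = (1.00)(0.85) − (-0.45)(-0.45) = 0.6475
  C_23 = −[(1.00)(-0.45) − (-0.35)(-0.45)] = 0.6075
  C_31 = (-0.35)(-0.30) − (-0.45)(0.90) = 0.5100
  C_32 = −[(1.00)(-0.30) − (-0.45)(-0.05)] = 0.3225
  C_33 = (1.00)(0.90) − (-0.35)(-0.05) = 0.8825
det(I−A) = Σ_j (I−A)_1j·C_1j = (1.00)(0.6300) + (-0.35)(0.1775) + (-0.45)(0.4275) = 0.3755
adj(I−A) = Cᵀ =
  [ 0.6300   0.5000   0.5100]
  [ 0.1775   0.6475   0.3225]
  [ 0.4275   0.6075   0.8825]
(I − A)⁻¹ = adj(I−A) / det(I−A) ≈
  [   1.6778     1.3316     1.3582]
  [   0.4727     1.7244     0.8589]
  [   1.1385     1.6178     2.3502]
x = (I − A)⁻¹ d = adj(I−A)·d / det(I−A), with det(I−A) = 0.3755:
  x_1 = (0.6300·540 + 0.5000·660 + 0.5100·760) / 0.3755 = 1057.80 / 0.3755 ≈ 2817.04
  x_2 = (0.1775·540 + 0.6475·660 + 0.3225·760) / 0.3755 = 768.30 / 0.3755 ≈ 2046.07
  x_3 = (0.4275·540 + 0.6075·660 + 0.8825·760) / 0.3755 = 1302.50 / 0.3755 ≈ 3468.71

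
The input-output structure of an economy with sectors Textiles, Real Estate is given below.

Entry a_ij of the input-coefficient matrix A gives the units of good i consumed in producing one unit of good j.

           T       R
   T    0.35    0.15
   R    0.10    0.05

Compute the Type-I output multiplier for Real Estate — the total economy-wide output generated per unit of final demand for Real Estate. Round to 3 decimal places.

I − A =
  [   0.65    -0.15]
  [  -0.10     0.95]
det(I−A) = (0.65)(0.95) − (-0.15)(-0.10) = 0.6025
adj(I−A) = [[0.95, 0.15], [0.10, 0.65]]
(I − A)⁻¹ = adj(I−A) / det(I−A) ≈
  [   1.5768     0.2490]
  [   0.1660     1.0788]
The output multiplier for sector j is the column-j sum of the Leontief inverse (I − A)⁻¹ = adj(I−A) / det(I−A).
Column R of adj(I−A): (0.15, 0.65); det(I−A) = 0.6025.
m_R = (0.15 + 0.65) / 0.6025 = 0.80 / 0.6025 ≈ 1.328.

m_R = 1.328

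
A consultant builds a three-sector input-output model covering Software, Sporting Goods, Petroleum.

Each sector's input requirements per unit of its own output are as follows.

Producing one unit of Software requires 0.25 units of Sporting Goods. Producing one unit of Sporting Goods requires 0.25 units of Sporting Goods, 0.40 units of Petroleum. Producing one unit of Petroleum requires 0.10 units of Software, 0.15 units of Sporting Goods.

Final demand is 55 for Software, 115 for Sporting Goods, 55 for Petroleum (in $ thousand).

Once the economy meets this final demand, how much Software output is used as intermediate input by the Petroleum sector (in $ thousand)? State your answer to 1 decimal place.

z_13 = 13.6

I − A =
  [   1.00     0.00    -0.10]
  [  -0.25     0.75    -0.15]
  [   0.00    -0.40     1.00]
Cofactors of I−A, C_ij = (−1)^(i+j)·(minor ij) (rows/columns in the sector order above):
  C_11 = (0.75)(1.00) − (-0.15)(-0.40) = 0.6900
  C_12 = −[(-0.25)(1.00) − (-0.15)(0.00)] = 0.2500
  C_13 = (-0.25)(-0.40) − (0.75)(0.00) = 0.1000
  C_21 = −[(0.00)(1.00) − (-0.10)(-0.40)] = 0.0400
  C_22 = (1.00)(1.00) − (-0.10)(0.00) = 1.0000
  C_23 = −[(1.00)(-0.40) − (0.00)(0.00)] = 0.4000
  C_31 = (0.00)(-0.15) − (-0.10)(0.75) = 0.0750
  C_32 = −[(1.00)(-0.15) − (-0.10)(-0.25)] = 0.1750
  C_33 = (1.00)(0.75) − (0.00)(-0.25) = 0.7500
det(I−A) = Σ_j (I−A)_1j·C_1j = (1.00)(0.6900) + (0.00)(0.2500) + (-0.10)(0.1000) = 0.6800
adj(I−A) = Cᵀ =
  [ 0.6900   0.0400   0.0750]
  [ 0.2500   1.0000   0.1750]
  [ 0.1000   0.4000   0.7500]
(I − A)⁻¹ = adj(I−A) / det(I−A) ≈
  [   1.0147     0.0588     0.1103]
  [   0.3676     1.4706     0.2574]
  [   0.1471     0.5882     1.1029]
First solve x = (I − A)⁻¹ d = adj(I−A)·d / det(I−A); in particular x_3 = (0.1000·55 + 0.4000·115 + 0.7500·55) / 0.6800 = 92.75 / 0.6800 ≈ 136.397.
Intermediate flow from 1 to 3: z_13 = a_13 · x_3 = 0.10 × 92.75 / 0.6800 = 9.275 / 0.6800 ≈ 13.6.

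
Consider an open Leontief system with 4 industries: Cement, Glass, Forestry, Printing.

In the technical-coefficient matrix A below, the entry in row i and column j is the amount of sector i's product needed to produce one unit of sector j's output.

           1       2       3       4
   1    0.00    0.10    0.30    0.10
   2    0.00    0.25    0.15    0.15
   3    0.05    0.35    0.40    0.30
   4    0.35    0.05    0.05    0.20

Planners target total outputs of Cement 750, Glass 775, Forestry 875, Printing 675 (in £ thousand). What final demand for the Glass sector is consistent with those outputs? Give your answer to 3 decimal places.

I − A =
  [   1.00    -0.10    -0.30    -0.10]
  [   0.00     0.75    -0.15    -0.15]
  [  -0.05    -0.35     0.60    -0.30]
  [  -0.35    -0.05    -0.05     0.80]
d = (I − A) x:
  d_1 = (+1.00)·750 + (-0.10)·775 + (-0.30)·875 + (-0.10)·675 = 342.500
  d_2 = (+0.00)·750 + (+0.75)·775 + (-0.15)·875 + (-0.15)·675 = 348.750
  d_3 = (-0.05)·750 + (-0.35)·775 + (+0.60)·875 + (-0.30)·675 = 13.750
  d_4 = (-0.35)·750 + (-0.05)·775 + (-0.05)·875 + (+0.80)·675 = 195.000

d_2 = 348.750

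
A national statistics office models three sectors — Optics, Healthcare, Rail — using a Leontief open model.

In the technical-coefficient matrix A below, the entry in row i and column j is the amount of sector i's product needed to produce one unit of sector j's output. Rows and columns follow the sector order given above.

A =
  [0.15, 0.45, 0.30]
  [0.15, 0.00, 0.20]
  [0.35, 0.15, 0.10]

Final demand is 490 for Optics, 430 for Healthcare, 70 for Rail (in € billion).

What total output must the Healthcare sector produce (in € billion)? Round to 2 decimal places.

x_H = 745.66

I − A =
  [   0.85    -0.45    -0.30]
  [  -0.15     1.00    -0.20]
  [  -0.35    -0.15     0.90]
Cofactors of I−A, C_ij = (−1)^(i+j)·(minor ij) (rows/columns in the sector order above):
  C_11 = (1.00)(0.90) − (-0.20)(-0.15) = 0.8700
  C_12 = −[(-0.15)(0.90) − (-0.20)(-0.35)] = 0.2050
  C_13 = (-0.15)(-0.15) − (1.00)(-0.35) = 0.3725
  C_21 = −[(-0.45)(0.90) − (-0.30)(-0.15)] = 0.4500
  C_22 = (0.85)(0.90) − (-0.30)(-0.35) = 0.6600
  C_23 = −[(0.85)(-0.15) − (-0.45)(-0.35)] = 0.2850
  C_31 = (-0.45)(-0.20) − (-0.30)(1.00) = 0.3900
  C_32 = −[(0.85)(-0.20) − (-0.30)(-0.15)] = 0.2150
  C_33 = (0.85)(1.00) − (-0.45)(-0.15) = 0.7825
det(I−A) = Σ_j (I−A)_1j·C_1j = (0.85)(0.8700) + (-0.45)(0.2050) + (-0.30)(0.3725) = 0.5355
adj(I−A) = Cᵀ =
  [ 0.8700   0.4500   0.3900]
  [ 0.2050   0.6600   0.2150]
  [ 0.3725   0.2850   0.7825]
(I − A)⁻¹ = adj(I−A) / det(I−A) ≈
  [   1.6246     0.8403     0.7283]
  [   0.3828     1.2325     0.4015]
  [   0.6956     0.5322     1.4613]
x = (I − A)⁻¹ d = adj(I−A)·d / det(I−A), with det(I−A) = 0.5355:
  x_O = (0.8700·490 + 0.4500·430 + 0.3900·70) / 0.5355 = 647.10 / 0.5355 ≈ 1208.40
  x_H = (0.2050·490 + 0.6600·430 + 0.2150·70) / 0.5355 = 399.30 / 0.5355 ≈ 745.66
  x_R = (0.3725·490 + 0.2850·430 + 0.7825·70) / 0.5355 = 359.85 / 0.5355 ≈ 671.99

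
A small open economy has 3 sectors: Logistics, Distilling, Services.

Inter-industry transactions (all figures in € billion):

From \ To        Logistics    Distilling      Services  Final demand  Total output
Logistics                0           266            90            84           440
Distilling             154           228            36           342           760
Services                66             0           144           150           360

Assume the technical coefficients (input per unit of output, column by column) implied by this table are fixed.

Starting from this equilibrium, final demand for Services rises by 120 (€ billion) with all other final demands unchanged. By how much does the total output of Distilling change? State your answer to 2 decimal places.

Technical coefficients a_ij = z_ij / X_j:
  a_11 = 0/440 = 0.00, a_21 = 154/440 = 0.35, a_31 = 66/440 = 0.15
  a_12 = 266/760 = 0.35, a_22 = 228/760 = 0.30, a_32 = 0/760 = 0.00
  a_13 = 90/360 = 0.25, a_23 = 36/360 = 0.10, a_33 = 144/360 = 0.40
I − A =
  [   1.00    -0.35    -0.25]
  [  -0.35     0.70    -0.10]
  [  -0.15     0.00     0.60]
Cofactors of I−A, C_ij = (−1)^(i+j)·(minor ij) (rows/columns in the sector order above):
  C_11 = (0.70)(0.60) − (-0.10)(0.00) = 0.4200
  C_12 = −[(-0.35)(0.60) − (-0.10)(-0.15)] = 0.2250
  C_13 = (-0.35)(0.00) − (0.70)(-0.15) = 0.1050
  C_21 = −[(-0.35)(0.60) − (-0.25)(0.00)] = 0.2100
  C_22 = (1.00)(0.60) − (-0.25)(-0.15) = 0.5625
  C_23 = −[(1.00)(0.00) − (-0.35)(-0.15)] = 0.0525
  C_31 = (-0.35)(-0.10) − (-0.25)(0.70) = 0.2100
  C_32 = −[(1.00)(-0.10) − (-0.25)(-0.35)] = 0.1875
  C_33 = (1.00)(0.70) − (-0.35)(-0.35) = 0.5775
det(I−A) = Σ_j (I−A)_1j·C_1j = (1.00)(0.4200) + (-0.35)(0.2250) + (-0.25)(0.1050) = 0.3150
adj(I−A) = Cᵀ =
  [ 0.4200   0.2100   0.2100]
  [ 0.2250   0.5625   0.1875]
  [ 0.1050   0.0525   0.5775]
(I − A)⁻¹ = adj(I−A) / det(I−A) ≈
  [   1.3333     0.6667     0.6667]
  [   0.7143     1.7857     0.5952]
  [   0.3333     0.1667     1.8333]
Δx = (I − A)⁻¹ Δd with Δd having +120 in the Services component and 0 elsewhere.
So Δx_2 = L_23 · (+120), where L_23 = adj(I−A)_23 / det(I−A) = 0.1875 / 0.3150.
Δx_2 = 0.1875 × (+120) / 0.3150 = 22.50 / 0.3150 ≈ 71.43.

Δx_2 = 71.43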